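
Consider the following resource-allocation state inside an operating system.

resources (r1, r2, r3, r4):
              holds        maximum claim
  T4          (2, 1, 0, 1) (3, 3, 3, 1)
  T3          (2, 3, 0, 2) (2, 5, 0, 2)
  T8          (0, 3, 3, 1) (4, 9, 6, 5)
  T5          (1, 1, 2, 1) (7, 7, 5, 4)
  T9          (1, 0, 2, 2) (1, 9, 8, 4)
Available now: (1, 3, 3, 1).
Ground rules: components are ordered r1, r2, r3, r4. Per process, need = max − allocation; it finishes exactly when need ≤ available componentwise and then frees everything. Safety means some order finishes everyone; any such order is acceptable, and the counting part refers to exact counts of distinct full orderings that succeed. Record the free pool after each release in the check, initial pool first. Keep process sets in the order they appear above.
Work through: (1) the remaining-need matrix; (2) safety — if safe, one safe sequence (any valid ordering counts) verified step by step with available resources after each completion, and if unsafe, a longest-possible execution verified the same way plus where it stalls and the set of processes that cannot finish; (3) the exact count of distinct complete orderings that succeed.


(1) Need matrix, components ordered r1, r2, r3, r4:
  T4: (1, 2, 3, 0)
  T3: (0, 2, 0, 0)
  T8: (4, 6, 3, 4)
  T5: (6, 6, 3, 3)
  T9: (0, 9, 6, 2)
(2) SAFE, for example via the order T3, T4, T8, T9, T5.
Key observation: at T4 the run first touches a limit — (1, 2, 3, 0) against (3, 6, 3, 3), exact on a resource it actually requests.
Walking it through:
  pool = (1, 3, 3, 1)
  T3: need (0, 2, 0, 0) fits (1, 3, 3, 1); releases (2, 3, 0, 2), pool now (3, 6, 3, 3)
  T4: need (1, 2, 3, 0) fits (3, 6, 3, 3); releases (2, 1, 0, 1), pool now (5, 7, 3, 4)
  T8: need (4, 6, 3, 4) fits (5, 7, 3, 4); releases (0, 3, 3, 1), pool now (5, 10, 6, 5)
  T9: need (0, 9, 6, 2) fits (5, 10, 6, 5); releases (1, 0, 2, 2), pool now (6, 10, 8, 7)
  T5: need (6, 6, 3, 3) fits (6, 10, 8, 7); releases (1, 1, 2, 1), pool now (7, 11, 10, 8)
(3) Exactly 2 of the possible complete orderings are safe sequences.


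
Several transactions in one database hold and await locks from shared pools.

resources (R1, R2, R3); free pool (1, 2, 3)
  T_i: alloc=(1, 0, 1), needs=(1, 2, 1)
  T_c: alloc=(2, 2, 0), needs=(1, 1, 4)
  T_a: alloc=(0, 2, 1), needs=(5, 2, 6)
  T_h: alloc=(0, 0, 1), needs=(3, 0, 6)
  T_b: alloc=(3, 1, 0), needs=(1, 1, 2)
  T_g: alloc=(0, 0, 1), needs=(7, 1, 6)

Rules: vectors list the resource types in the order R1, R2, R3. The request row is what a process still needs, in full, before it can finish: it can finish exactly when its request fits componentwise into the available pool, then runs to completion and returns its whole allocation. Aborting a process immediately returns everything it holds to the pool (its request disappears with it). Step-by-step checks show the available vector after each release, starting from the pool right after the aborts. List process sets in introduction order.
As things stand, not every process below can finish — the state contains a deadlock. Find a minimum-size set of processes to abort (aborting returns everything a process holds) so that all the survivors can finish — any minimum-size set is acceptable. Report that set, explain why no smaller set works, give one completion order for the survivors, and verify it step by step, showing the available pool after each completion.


Minimum abort set: T_a and T_g.
Key observation: the returned (0, 2, 2) from T_a and T_g is what brings T_h — unrunnable before, under any order — into play at step 4.
Why nothing smaller works — every single abort fails: T_i alone leaves T_a blocked (short on R3); T_c alone leaves T_a blocked (short on R3); T_a alone leaves T_h blocked (short on R3); T_h alone leaves T_a blocked (short on R3); T_b alone leaves T_a blocked (short on R3); T_g alone leaves T_a blocked (short on R3).
The survivors complete as T_c, T_b, T_i, T_h. Verifying each step (starting from the post-abort pool):
  pool = (1, 4, 5)
  T_c needs (1, 1, 4) <= (1, 4, 5) -> finishes; pool += (2, 2, 0) = (3, 6, 5)
  T_b needs (1, 1, 2) <= (3, 6, 5) -> finishes; pool += (3, 1, 0) = (6, 7, 5)
  T_i needs (1, 2, 1) <= (6, 7, 5) -> finishes; pool += (1, 0, 1) = (7, 7, 6)
  T_h needs (3, 0, 6) <= (7, 7, 6) -> finishes; pool += (0, 0, 1) = (7, 7, 7)


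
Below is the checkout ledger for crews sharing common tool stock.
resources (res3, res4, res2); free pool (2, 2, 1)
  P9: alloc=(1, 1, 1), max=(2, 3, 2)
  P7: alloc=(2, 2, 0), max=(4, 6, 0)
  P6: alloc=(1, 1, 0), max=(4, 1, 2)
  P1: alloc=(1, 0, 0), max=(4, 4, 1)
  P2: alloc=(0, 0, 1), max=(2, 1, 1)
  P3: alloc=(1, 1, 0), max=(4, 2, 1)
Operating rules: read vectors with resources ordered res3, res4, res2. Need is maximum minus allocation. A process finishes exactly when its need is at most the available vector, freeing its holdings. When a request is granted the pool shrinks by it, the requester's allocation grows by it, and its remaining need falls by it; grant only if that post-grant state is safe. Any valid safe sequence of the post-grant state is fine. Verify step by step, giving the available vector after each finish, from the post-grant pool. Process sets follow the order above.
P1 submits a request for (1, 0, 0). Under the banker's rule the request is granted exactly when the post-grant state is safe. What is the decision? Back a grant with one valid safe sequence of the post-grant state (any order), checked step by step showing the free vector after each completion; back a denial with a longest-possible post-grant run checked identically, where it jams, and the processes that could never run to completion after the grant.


DENY. Granting would leave the state unsafe.
Key observation: after P9, P2 the pool peaks at (2, 3, 3), and each blocked process is short somewhere: P7 on res4; P6 on res3; P1 on res4; P3 on res3.
On the post-grant state, P9, P2 is a maximal run — nothing extends it. Check, step by step:
  pool = (1, 2, 1)
  P9 needs (1, 2, 1) <= (1, 2, 1) -> finishes; pool += (1, 1, 1) = (2, 3, 2)
  P2 needs (2, 1, 0) <= (2, 3, 2) -> finishes; pool += (0, 0, 1) = (2, 3, 3)
  P7 still needs (2, 4, 0) but only (2, 3, 3) is free — short on res4
  P6 still needs (3, 0, 2) but only (2, 3, 3) is free — short on res3
  P1 still needs (2, 4, 1) but only (2, 3, 3) is free — short on res4
  P3 still needs (3, 1, 1) but only (2, 3, 3) is free — short on res3
Post-grant, the permanently blocked set is P7, P6, P1 and P3.


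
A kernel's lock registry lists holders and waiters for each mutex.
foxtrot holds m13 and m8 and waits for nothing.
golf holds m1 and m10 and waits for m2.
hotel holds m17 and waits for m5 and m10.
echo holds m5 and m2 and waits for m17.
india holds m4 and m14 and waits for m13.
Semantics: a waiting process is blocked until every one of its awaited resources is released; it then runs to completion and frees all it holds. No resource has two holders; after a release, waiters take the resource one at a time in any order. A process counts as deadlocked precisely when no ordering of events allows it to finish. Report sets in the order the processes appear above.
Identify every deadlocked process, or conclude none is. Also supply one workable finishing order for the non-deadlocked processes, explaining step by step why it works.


Deadlocked: golf, hotel and echo.
Key observation: along golf -> echo -> hotel -> golf, each member waits on what the next one holds — a deadlock; no other process is dragged down with it.
One completion order for the rest: foxtrot, india.
Verifying each step:
  foxtrot: no waits; runs immediately, freeing m13 and m8
  india waits on m13 — all released -> runs and releases m4 and m14


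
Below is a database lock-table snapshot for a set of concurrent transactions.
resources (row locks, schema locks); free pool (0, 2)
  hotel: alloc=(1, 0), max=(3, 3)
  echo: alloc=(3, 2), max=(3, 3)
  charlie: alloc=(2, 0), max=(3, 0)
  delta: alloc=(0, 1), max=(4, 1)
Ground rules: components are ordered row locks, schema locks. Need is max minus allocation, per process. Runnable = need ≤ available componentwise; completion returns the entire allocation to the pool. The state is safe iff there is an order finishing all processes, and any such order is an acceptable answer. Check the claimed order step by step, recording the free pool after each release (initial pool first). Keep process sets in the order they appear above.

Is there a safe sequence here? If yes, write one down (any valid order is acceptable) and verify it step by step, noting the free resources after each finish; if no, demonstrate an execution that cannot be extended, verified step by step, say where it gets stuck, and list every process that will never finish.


The state is SAFE; one workable sequence: echo, hotel, charlie, delta.
Key observation: no step in this order meets a requested resource exactly; the smallest headroom is 1, first reached at echo (need (0, 1), pool (0, 2)).
Verifying each step:
  pool = (0, 2)
  echo: need (0, 1) fits (0, 2); releases (3, 2), pool now (3, 4)
  hotel: need (2, 3) fits (3, 4); releases (1, 0), pool now (4, 4)
  charlie: need (1, 0) fits (4, 4); releases (2, 0), pool now (6, 4)
  delta: need (4, 0) fits (6, 4); releases (0, 1), pool now (6, 5)


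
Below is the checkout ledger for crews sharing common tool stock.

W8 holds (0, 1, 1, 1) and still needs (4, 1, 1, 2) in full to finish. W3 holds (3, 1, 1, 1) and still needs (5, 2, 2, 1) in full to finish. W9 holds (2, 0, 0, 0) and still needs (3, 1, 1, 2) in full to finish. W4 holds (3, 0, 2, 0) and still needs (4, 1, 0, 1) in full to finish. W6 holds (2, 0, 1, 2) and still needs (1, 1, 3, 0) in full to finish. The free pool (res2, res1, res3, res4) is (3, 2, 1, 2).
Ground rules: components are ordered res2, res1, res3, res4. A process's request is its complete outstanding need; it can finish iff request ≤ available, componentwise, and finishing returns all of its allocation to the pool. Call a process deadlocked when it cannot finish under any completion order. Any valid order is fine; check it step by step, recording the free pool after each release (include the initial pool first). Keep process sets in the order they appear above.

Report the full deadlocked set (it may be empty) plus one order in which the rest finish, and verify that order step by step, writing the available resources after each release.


The deadlocked set is empty.
Key observation: no deadlock: W9 fits now, and the freed resources carry the rest through.
One completion order for the rest: W9, W4, W6, W8, W3. Walking it through:
  pool = (3, 2, 1, 2)
  run W9 (needs (3, 1, 1, 2), free (3, 2, 1, 2)); after release of (2, 0, 0, 0) the pool is (5, 2, 1, 2)
  run W4 (needs (4, 1, 0, 1), free (5, 2, 1, 2)); after release of (3, 0, 2, 0) the pool is (8, 2, 3, 2)
  run W6 (needs (1, 1, 3, 0), free (8, 2, 3, 2)); after release of (2, 0, 1, 2) the pool is (10, 2, 4, 4)
  run W8 (needs (4, 1, 1, 2), free (10, 2, 4, 4)); after release of (0, 1, 1, 1) the pool is (10, 3, 5, 5)
  run W3 (needs (5, 2, 2, 1), free (10, 3, 5, 5)); after release of (3, 1, 1, 1) the pool is (13, 4, 6, 6)


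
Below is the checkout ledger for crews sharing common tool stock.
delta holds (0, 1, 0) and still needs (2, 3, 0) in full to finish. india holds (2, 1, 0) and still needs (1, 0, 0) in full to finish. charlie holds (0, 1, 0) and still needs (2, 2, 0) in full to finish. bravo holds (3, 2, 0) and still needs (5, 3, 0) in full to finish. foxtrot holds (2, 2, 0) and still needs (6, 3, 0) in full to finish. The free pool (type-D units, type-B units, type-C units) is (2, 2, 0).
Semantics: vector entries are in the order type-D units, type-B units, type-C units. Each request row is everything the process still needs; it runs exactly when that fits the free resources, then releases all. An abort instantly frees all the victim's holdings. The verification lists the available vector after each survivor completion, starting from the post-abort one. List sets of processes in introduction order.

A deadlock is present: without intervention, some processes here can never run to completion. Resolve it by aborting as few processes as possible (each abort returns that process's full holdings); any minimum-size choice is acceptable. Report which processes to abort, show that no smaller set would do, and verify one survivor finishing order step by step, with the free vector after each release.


Minimum abort set: foxtrot.
Key observation: the returned (2, 2, 0) from foxtrot is what brings bravo — unrunnable before, under any order — into play at step 4.
No smaller set exists: with zero aborts the deadlock remains.
Survivors finish in the order: india, delta, charlie, bravo. Verifying each step (pool after the aborts first):
  pool = (4, 4, 0)
  india needs (1, 0, 0) <= (4, 4, 0) -> finishes; pool += (2, 1, 0) = (6, 5, 0)
  delta needs (2, 3, 0) <= (6, 5, 0) -> finishes; pool += (0, 1, 0) = (6, 6, 0)
  charlie needs (2, 2, 0) <= (6, 6, 0) -> finishes; pool += (0, 1, 0) = (6, 7, 0)
  bravo needs (5, 3, 0) <= (6, 7, 0) -> finishes; pool += (3, 2, 0) = (9, 9, 0)


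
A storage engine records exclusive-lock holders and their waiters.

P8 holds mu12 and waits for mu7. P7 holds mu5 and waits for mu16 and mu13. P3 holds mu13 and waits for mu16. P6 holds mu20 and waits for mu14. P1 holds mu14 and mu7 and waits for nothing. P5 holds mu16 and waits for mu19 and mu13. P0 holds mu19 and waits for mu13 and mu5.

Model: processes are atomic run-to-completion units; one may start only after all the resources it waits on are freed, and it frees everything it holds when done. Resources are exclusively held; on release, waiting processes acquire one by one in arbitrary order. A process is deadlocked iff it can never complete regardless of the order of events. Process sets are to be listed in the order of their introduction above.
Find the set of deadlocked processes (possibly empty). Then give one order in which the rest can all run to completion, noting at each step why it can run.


Deadlocked: P7, P3, P5 and P0.
Key observation: the wait chain closes on itself along P3 -> P5 -> P3; P7 and P0 are caught in further circular waits.
The rest can finish in the order P1, P6, P8.
Step-by-step check:
  P1 waits on nothing -> runs at once and releases mu14 and mu7
  P6: everything it awaited (mu14) is free; runs, freeing mu20
  P8: everything it awaited (mu7) is free; runs, freeing mu12


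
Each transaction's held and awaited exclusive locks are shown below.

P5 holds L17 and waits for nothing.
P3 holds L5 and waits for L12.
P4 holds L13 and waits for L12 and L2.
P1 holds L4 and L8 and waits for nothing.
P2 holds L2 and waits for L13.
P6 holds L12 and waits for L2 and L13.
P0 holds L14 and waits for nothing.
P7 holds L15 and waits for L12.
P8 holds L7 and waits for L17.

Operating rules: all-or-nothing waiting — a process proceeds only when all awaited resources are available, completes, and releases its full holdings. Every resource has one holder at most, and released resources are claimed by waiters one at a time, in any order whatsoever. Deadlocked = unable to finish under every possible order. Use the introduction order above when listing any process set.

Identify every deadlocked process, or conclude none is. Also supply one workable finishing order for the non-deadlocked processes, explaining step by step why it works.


Deadlocked: P3, P4, P2, P6 and P7.
Key observation: the wait chain closes on itself along P4 -> P2 -> P4; P6 is caught in further circular waits and P3 and P7 wait into the deadlock from upstream.
The rest can finish in the order P5, P1, P8, P0.
Check, step by step:
  P5 waits on nothing -> runs at once and releases L17
  P1 waits on nothing -> runs at once and releases L4 and L8
  P8: everything it awaited (L17) is free; runs, freeing L7
  P0 waits on nothing -> runs at once and releases L14


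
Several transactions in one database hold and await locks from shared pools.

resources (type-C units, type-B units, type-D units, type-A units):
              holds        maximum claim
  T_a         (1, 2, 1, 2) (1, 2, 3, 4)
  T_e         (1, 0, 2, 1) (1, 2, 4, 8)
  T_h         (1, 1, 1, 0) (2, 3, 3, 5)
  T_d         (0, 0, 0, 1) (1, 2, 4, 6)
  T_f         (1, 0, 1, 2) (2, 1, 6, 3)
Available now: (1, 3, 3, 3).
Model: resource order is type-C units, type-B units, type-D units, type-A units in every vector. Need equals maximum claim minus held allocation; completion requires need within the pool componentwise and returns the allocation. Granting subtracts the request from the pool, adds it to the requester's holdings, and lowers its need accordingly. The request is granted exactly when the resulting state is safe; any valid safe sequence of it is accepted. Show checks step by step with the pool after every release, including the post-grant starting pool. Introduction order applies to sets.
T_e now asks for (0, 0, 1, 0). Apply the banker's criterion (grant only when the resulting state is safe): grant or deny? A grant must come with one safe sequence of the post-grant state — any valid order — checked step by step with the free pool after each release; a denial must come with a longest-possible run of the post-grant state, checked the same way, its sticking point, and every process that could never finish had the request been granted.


DENY. Granting would leave the state unsafe.
Key observation: after T_a, T_h, T_d the pool peaks at (3, 6, 4, 6), and each blocked process is short somewhere: T_e on type-A units; T_f on type-D units.
On the post-grant state, T_a, T_h, T_d is a maximal run — nothing extends it. Check, step by step:
  pool = (1, 3, 2, 3)
  T_a: need (0, 0, 2, 2) fits (1, 3, 2, 3); releases (1, 2, 1, 2), pool now (2, 5, 3, 5)
  T_h: need (1, 2, 2, 5) fits (2, 5, 3, 5); releases (1, 1, 1, 0), pool now (3, 6, 4, 5)
  T_d: need (1, 2, 4, 5) fits (3, 6, 4, 5); releases (0, 0, 0, 1), pool now (3, 6, 4, 6)
  T_e cannot run: need (0, 2, 1, 7) vs free (3, 6, 4, 6) (insufficient type-A units)
  T_f cannot run: need (1, 1, 5, 1) vs free (3, 6, 4, 6) (insufficient type-D units)
Processes that could never finish after the grant: T_e and T_f.


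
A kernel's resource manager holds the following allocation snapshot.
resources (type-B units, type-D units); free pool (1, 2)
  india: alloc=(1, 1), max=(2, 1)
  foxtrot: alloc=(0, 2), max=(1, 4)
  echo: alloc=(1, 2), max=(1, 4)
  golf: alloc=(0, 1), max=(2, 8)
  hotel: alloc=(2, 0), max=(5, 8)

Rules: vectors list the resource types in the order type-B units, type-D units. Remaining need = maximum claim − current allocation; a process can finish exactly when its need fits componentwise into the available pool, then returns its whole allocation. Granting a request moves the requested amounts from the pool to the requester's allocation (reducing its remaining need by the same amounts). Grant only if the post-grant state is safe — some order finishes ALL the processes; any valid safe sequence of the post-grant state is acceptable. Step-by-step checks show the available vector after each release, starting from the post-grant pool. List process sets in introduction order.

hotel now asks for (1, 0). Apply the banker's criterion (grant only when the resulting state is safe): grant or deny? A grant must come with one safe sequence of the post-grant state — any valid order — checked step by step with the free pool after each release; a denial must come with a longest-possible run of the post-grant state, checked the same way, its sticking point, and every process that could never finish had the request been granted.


GRANT: granting preserves safety; a valid post-grant sequence is echo, india, foxtrot, golf, hotel.
Key observation: even at the reduced pool (0, 2), echo fits immediately, so safety survives the grant.
Check on the post-grant state, step by step:
  pool = (0, 2)
  echo: need (0, 2) fits (0, 2); releases (1, 2), pool now (1, 4)
  india: need (1, 0) fits (1, 4); releases (1, 1), pool now (2, 5)
  foxtrot: need (1, 2) fits (2, 5); releases (0, 2), pool now (2, 7)
  golf: need (2, 7) fits (2, 7); releases (0, 1), pool now (2, 8)
  hotel: need (2, 8) fits (2, 8); releases (3, 0), pool now (5, 8)


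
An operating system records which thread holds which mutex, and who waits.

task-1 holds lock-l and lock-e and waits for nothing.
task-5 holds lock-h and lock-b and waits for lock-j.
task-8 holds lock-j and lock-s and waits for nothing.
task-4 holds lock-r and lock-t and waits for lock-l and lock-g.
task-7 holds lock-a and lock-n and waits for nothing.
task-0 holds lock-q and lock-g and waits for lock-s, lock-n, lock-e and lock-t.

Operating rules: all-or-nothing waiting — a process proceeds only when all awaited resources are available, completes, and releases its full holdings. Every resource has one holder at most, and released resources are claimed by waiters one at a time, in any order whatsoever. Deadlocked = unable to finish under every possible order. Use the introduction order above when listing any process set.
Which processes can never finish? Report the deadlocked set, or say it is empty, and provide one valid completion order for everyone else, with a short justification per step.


Deadlocked set: task-4 and task-0.
Key observation: the loop task-4 -> task-0 -> task-4 blocks itself forever; no other process is dragged down with it.
The rest can finish in the order task-7, task-1, task-8, task-5.
Step-by-step check:
  run task-7 (it waits on nothing); releases lock-a and lock-n
  run task-1 (it waits on nothing); releases lock-l and lock-e
  run task-8 (it waits on nothing); releases lock-j and lock-s
  task-5 waits on lock-j — all released -> runs and releases lock-h and lock-b


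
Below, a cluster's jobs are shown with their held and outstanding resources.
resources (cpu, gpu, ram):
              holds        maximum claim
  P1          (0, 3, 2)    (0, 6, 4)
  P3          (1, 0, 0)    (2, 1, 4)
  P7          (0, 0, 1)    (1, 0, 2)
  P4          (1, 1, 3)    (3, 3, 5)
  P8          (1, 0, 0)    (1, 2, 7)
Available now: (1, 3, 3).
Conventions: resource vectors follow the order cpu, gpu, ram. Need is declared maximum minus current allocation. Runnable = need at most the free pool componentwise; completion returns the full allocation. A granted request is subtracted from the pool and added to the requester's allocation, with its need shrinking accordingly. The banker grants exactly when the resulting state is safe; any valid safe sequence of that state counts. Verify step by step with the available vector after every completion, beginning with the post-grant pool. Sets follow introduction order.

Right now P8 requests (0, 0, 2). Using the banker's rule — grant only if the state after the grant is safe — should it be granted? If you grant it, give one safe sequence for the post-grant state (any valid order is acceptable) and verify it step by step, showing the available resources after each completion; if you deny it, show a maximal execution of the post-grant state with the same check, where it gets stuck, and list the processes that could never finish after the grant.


GRANT — the state after the grant stays safe, e.g. via P7, P1, P3, P4, P8.
Key observation: the transfer keeps a workable pool ((1, 3, 1)); P7 starts the safe sequence.
Step-by-step check of the post-grant state:
  pool = (1, 3, 1)
  run P7 (needs (1, 0, 1), free (1, 3, 1)); after release of (0, 0, 1) the pool is (1, 3, 2)
  run P1 (needs (0, 3, 2), free (1, 3, 2)); after release of (0, 3, 2) the pool is (1, 6, 4)
  run P3 (needs (1, 1, 4), free (1, 6, 4)); after release of (1, 0, 0) the pool is (2, 6, 4)
  run P4 (needs (2, 2, 2), free (2, 6, 4)); after release of (1, 1, 3) the pool is (3, 7, 7)
  run P8 (needs (0, 2, 5), free (3, 7, 7)); after release of (1, 0, 2) the pool is (4, 7, 9)


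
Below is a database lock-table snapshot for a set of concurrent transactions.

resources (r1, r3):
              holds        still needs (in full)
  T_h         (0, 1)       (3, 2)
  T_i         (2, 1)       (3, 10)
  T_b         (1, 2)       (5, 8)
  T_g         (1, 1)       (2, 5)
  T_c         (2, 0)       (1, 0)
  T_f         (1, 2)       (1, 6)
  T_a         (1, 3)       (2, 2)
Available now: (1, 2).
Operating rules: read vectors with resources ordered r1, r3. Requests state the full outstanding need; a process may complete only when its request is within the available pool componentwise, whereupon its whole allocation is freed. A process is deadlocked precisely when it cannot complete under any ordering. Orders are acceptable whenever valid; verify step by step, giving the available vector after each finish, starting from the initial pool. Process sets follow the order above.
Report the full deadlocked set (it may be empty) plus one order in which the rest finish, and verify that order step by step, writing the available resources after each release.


Nothing here is deadlocked.
Key observation: beginning at T_c, releases accumulate fast enough that every process eventually fits.
The rest can finish in the order T_c, T_a, T_h, T_f, T_b, T_g, T_i. Step-by-step check:
  pool = (1, 2)
  T_c: need (1, 0) fits (1, 2); releases (2, 0), pool now (3, 2)
  T_a: need (2, 2) fits (3, 2); releases (1, 3), pool now (4, 5)
  T_h: need (3, 2) fits (4, 5); releases (0, 1), pool now (4, 6)
  T_f: need (1, 6) fits (4, 6); releases (1, 2), pool now (5, 8)
  T_b: need (5, 8) fits (5, 8); releases (1, 2), pool now (6, 10)
  T_g: need (2, 5) fits (6, 10); releases (1, 1), pool now (7, 11)
  T_i: need (3, 10) fits (7, 11); releases (2, 1), pool now (9, 12)


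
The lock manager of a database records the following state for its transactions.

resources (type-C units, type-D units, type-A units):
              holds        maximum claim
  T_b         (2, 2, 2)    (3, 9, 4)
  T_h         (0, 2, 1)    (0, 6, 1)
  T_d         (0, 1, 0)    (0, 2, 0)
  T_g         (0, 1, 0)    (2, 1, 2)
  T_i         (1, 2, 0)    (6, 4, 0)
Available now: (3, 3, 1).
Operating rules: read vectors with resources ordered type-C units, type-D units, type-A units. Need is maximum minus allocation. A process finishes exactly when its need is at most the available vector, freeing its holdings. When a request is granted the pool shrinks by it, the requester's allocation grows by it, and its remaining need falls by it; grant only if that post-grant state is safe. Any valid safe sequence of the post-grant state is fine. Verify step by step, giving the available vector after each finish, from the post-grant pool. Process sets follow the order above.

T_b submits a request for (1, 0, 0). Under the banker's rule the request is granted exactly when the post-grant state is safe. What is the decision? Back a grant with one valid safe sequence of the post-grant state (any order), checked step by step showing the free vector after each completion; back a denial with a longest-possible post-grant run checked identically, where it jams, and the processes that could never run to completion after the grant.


GRANT: granting preserves safety; a valid post-grant sequence is T_d, T_h, T_g, T_b, T_i.
Key observation: even at the reduced pool (2, 3, 1), T_d fits immediately, so safety survives the grant.
Verifying the post-grant state step by step:
  pool = (2, 3, 1)
  T_d needs (0, 1, 0) <= (2, 3, 1) -> finishes; pool += (0, 1, 0) = (2, 4, 1)
  T_h needs (0, 4, 0) <= (2, 4, 1) -> finishes; pool += (0, 2, 1) = (2, 6, 2)
  T_g needs (2, 0, 2) <= (2, 6, 2) -> finishes; pool += (0, 1, 0) = (2, 7, 2)
  T_b needs (0, 7, 2) <= (2, 7, 2) -> finishes; pool += (3, 2, 2) = (5, 9, 4)
  T_i needs (5, 2, 0) <= (5, 9, 4) -> finishes; pool += (1, 2, 0) = (6, 11, 4)


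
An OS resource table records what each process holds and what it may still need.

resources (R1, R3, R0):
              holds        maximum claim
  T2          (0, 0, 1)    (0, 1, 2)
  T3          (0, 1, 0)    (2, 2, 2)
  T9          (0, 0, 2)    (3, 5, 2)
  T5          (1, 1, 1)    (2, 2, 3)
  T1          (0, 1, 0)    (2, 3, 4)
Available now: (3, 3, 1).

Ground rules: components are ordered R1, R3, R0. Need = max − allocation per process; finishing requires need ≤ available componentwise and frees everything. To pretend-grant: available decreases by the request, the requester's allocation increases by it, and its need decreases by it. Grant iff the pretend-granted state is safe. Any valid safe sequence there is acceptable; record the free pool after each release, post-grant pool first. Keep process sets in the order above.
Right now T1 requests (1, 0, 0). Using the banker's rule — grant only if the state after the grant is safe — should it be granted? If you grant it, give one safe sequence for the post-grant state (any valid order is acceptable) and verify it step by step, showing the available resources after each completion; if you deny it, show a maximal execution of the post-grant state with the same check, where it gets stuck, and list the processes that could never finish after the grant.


GRANT: granting preserves safety; a valid post-grant sequence is T2, T3, T5, T9, T1.
Key observation: post-grant, (2, 3, 1) remains, and an order beginning with T2 completes everyone.
Step-by-step check of the post-grant state:
  pool = (2, 3, 1)
  run T2 (needs (0, 1, 1), free (2, 3, 1)); after release of (0, 0, 1) the pool is (2, 3, 2)
  run T3 (needs (2, 1, 2), free (2, 3, 2)); after release of (0, 1, 0) the pool is (2, 4, 2)
  run T5 (needs (1, 1, 2), free (2, 4, 2)); after release of (1, 1, 1) the pool is (3, 5, 3)
  run T9 (needs (3, 5, 0), free (3, 5, 3)); after release of (0, 0, 2) the pool is (3, 5, 5)
  run T1 (needs (1, 2, 4), free (3, 5, 5)); after release of (1, 1, 0) the pool is (4, 6, 5)


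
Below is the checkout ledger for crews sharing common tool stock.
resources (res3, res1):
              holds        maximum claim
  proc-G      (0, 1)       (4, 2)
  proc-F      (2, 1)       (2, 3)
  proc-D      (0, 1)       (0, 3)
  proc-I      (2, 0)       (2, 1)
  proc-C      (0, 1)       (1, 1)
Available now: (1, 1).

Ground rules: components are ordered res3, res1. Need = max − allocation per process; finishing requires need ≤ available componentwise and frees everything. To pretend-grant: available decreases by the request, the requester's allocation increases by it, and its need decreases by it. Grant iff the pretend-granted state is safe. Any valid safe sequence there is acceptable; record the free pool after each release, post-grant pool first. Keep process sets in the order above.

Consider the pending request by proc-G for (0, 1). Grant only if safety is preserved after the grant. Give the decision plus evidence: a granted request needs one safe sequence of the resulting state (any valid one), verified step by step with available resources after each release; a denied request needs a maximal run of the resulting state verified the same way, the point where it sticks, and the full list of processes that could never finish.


DENY. Granting would leave the state unsafe.
Key observation: after proc-C, proc-I the pool peaks at (3, 1), and each blocked process is short somewhere: proc-G on res3; proc-F on res1; proc-D on res1.
After a pretend grant, a maximal execution: proc-C, proc-I — then nothing else fits. Verifying each step:
  pool = (1, 0)
  proc-C: need (1, 0) fits (1, 0); releases (0, 1), pool now (1, 1)
  proc-I: need (0, 1) fits (1, 1); releases (2, 0), pool now (3, 1)
  proc-G cannot run: need (4, 0) vs free (3, 1) (insufficient res3)
  proc-F cannot run: need (0, 2) vs free (3, 1) (insufficient res1)
  proc-D cannot run: need (0, 2) vs free (3, 1) (insufficient res1)
Had the request been granted, proc-G, proc-F and proc-D could never finish.


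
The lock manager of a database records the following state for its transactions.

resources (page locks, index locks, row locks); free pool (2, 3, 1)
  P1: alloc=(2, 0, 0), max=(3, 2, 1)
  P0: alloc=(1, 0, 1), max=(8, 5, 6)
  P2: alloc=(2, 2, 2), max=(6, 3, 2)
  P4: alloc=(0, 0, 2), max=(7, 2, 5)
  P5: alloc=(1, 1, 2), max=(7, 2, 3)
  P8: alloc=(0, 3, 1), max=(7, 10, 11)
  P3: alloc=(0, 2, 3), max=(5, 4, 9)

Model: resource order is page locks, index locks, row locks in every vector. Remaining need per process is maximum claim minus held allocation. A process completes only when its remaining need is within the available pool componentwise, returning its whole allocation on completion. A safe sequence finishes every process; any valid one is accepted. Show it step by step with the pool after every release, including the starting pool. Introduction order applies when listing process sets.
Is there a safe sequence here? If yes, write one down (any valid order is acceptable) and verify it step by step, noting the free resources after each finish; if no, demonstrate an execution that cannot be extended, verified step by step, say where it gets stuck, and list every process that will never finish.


SAFE — a valid safe sequence is P1, P2, P5, P4, P0, P3, P8.
Key observation: the first exact fit in this order is P1 — it needs (1, 2, 1) with (2, 3, 1) free, meeting a requested resource to the last unit.
Step-by-step check:
  pool = (2, 3, 1)
  P1: need (1, 2, 1) fits (2, 3, 1); releases (2, 0, 0), pool now (4, 3, 1)
  P2: need (4, 1, 0) fits (4, 3, 1); releases (2, 2, 2), pool now (6, 5, 3)
  P5: need (6, 1, 1) fits (6, 5, 3); releases (1, 1, 2), pool now (7, 6, 5)
  P4: need (7, 2, 3) fits (7, 6, 5); releases (0, 0, 2), pool now (7, 6, 7)
  P0: need (7, 5, 5) fits (7, 6, 7); releases (1, 0, 1), pool now (8, 6, 8)
  P3: need (5, 2, 6) fits (8, 6, 8); releases (0, 2, 3), pool now (8, 8, 11)
  P8: need (7, 7, 10) fits (8, 8, 11); releases (0, 3, 1), pool now (8, 11, 12)


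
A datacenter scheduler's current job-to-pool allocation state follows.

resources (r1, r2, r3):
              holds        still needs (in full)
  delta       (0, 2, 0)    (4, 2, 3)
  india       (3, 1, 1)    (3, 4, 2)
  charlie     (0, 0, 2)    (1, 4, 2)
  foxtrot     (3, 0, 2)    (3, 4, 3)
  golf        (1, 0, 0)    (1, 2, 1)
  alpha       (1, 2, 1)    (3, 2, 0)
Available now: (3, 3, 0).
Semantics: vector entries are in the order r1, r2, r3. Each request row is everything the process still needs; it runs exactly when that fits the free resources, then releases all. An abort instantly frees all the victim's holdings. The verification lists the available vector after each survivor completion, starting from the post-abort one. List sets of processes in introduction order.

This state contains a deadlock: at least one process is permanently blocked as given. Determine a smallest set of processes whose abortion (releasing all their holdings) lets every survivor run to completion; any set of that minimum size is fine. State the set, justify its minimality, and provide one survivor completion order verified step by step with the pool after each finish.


Minimum abort set: india.
Key observation: charlie was stuck for good until india gave back (3, 1, 1); in the order shown it finishes at step 2.
No smaller set exists: with zero aborts the deadlock remains.
One survivor order: alpha, charlie, delta, foxtrot, golf. Walking it through (post-abort pool first):
  pool = (6, 4, 1)
  alpha: need (3, 2, 0) fits (6, 4, 1); releases (1, 2, 1), pool now (7, 6, 2)
  charlie: need (1, 4, 2) fits (7, 6, 2); releases (0, 0, 2), pool now (7, 6, 4)
  delta: need (4, 2, 3) fits (7, 6, 4); releases (0, 2, 0), pool now (7, 8, 4)
  foxtrot: need (3, 4, 3) fits (7, 8, 4); releases (3, 0, 2), pool now (10, 8, 6)
  golf: need (1, 2, 1) fits (10, 8, 6); releases (1, 0, 0), pool now (11, 8, 6)


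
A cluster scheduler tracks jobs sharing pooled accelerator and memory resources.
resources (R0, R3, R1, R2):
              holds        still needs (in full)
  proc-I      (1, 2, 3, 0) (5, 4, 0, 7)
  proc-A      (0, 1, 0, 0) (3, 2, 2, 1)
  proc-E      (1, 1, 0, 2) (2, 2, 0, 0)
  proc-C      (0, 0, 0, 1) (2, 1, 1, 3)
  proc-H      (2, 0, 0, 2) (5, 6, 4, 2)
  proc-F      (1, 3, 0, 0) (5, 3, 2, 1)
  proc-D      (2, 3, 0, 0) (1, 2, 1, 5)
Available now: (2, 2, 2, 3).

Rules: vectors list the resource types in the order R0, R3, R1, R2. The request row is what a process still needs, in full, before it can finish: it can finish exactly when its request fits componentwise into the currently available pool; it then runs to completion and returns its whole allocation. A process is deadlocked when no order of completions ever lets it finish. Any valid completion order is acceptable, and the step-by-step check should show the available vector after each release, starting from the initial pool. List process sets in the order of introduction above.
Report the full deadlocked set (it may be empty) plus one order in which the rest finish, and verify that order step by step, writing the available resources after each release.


Deadlocked: proc-I and proc-H.
Key observation: after proc-E, proc-D, proc-F, proc-A, proc-C the pool peaks at (6, 10, 2, 6), and each blocked process is short somewhere: proc-I on R2; proc-H on R1.
A valid finishing order for the others: proc-E, proc-D, proc-F, proc-A, proc-C. Step-by-step check:
  pool = (2, 2, 2, 3)
  run proc-E (needs (2, 2, 0, 0), free (2, 2, 2, 3)); after release of (1, 1, 0, 2) the pool is (3, 3, 2, 5)
  run proc-D (needs (1, 2, 1, 5), free (3, 3, 2, 5)); after release of (2, 3, 0, 0) the pool is (5, 6, 2, 5)
  run proc-F (needs (5, 3, 2, 1), free (5, 6, 2, 5)); after release of (1, 3, 0, 0) the pool is (6, 9, 2, 5)
  run proc-A (needs (3, 2, 2, 1), free (6, 9, 2, 5)); after release of (0, 1, 0, 0) the pool is (6, 10, 2, 5)
  run proc-C (needs (2, 1, 1, 3), free (6, 10, 2, 5)); after release of (0, 0, 0, 1) the pool is (6, 10, 2, 6)
The stuck group stays short no matter what:
  proc-I still needs (5, 4, 0, 7) but only (6, 10, 2, 6) is free — short on R2
  proc-H still needs (5, 6, 4, 2) but only (6, 10, 2, 6) is free — short on R1


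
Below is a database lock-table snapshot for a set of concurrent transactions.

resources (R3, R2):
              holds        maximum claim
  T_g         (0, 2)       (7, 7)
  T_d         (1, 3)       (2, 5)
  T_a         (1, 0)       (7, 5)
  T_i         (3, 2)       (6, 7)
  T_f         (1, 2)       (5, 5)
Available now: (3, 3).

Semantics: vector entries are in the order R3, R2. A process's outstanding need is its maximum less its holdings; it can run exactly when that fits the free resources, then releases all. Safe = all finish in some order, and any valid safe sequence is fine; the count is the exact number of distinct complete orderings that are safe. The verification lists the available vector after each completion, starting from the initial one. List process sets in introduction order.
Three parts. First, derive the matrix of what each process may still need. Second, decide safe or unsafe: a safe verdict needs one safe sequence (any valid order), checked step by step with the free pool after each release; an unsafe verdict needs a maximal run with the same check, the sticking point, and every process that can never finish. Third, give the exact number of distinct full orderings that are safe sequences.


(1) Remaining need (order R3, R2):
  T_g: (7, 5)
  T_d: (1, 2)
  T_a: (6, 5)
  T_i: (3, 5)
  T_f: (4, 3)
(2) SAFE — a valid safe sequence is T_d, T_i, T_g, T_f, T_a.
Key observation: the order's first zero-slack moment is T_g ((7, 5) needed, (7, 8) free — a requested resource with nothing to spare).
Step-by-step check:
  pool = (3, 3)
  run T_d (needs (1, 2), free (3, 3)); after release of (1, 3) the pool is (4, 6)
  run T_i (needs (3, 5), free (4, 6)); after release of (3, 2) the pool is (7, 8)
  run T_g (needs (7, 5), free (7, 8)); after release of (0, 2) the pool is (7, 10)
  run T_f (needs (4, 3), free (7, 10)); after release of (1, 2) the pool is (8, 12)
  run T_a (needs (6, 5), free (8, 12)); after release of (1, 0) the pool is (9, 12)
(3) Exactly 8 of the possible complete orderings are safe sequences.


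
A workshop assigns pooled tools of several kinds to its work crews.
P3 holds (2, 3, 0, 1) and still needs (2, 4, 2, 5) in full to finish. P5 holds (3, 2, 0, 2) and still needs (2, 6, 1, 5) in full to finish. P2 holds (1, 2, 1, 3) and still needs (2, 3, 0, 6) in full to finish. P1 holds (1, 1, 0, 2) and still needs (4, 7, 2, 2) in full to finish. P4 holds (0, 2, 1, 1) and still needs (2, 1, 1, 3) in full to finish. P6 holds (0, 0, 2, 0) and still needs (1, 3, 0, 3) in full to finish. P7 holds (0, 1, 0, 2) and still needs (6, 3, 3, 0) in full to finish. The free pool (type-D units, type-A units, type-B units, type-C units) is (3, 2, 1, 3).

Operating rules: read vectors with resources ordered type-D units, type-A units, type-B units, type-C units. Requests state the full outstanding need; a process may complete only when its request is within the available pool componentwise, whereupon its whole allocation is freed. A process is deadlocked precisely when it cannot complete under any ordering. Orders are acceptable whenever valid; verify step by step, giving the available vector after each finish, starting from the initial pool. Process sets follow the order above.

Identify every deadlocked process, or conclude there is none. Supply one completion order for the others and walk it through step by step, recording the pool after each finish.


Deadlocked set: P3, P5, P2, P1 and P7.
Key observation: after P4, P6 the pool peaks at (3, 4, 4, 4), and each blocked process is short somewhere: P3 on type-C units; P5 on type-A units, type-C units; P2 on type-C units; P1 on type-D units, type-A units; P7 on type-D units.
The rest can finish in the order P4, P6. Step-by-step check:
  pool = (3, 2, 1, 3)
  run P4 (needs (2, 1, 1, 3), free (3, 2, 1, 3)); after release of (0, 2, 1, 1) the pool is (3, 4, 2, 4)
  run P6 (needs (1, 3, 0, 3), free (3, 4, 2, 4)); after release of (0, 0, 2, 0) the pool is (3, 4, 4, 4)
The blocked processes can never fit:
  P3 cannot run: need (2, 4, 2, 5) vs free (3, 4, 4, 4) (insufficient type-C units)
  P5 cannot run: need (2, 6, 1, 5) vs free (3, 4, 4, 4) (insufficient type-A units and type-C units)
  P2 cannot run: need (2, 3, 0, 6) vs free (3, 4, 4, 4) (insufficient type-C units)
  P1 cannot run: need (4, 7, 2, 2) vs free (3, 4, 4, 4) (insufficient type-D units and type-A units)
  P7 cannot run: need (6, 3, 3, 0) vs free (3, 4, 4, 4) (insufficient type-D units)
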